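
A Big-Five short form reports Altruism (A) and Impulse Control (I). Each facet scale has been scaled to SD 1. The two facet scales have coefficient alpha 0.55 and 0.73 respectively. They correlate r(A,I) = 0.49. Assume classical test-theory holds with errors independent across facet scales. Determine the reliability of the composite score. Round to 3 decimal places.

0.758

Var(A+I) = 2 + 2·[0.49] = 2 + 0.98 = 2.98.
Under uncorrelated errors the observed covariances equal the true-score covariances, so only the own-variance terms attenuate.
True-score variance = [0.55 + 0.73] + 0.98 = 1.28 + 0.98 = 2.26.
Reliability = 2.26 / 2.98 = 0.758.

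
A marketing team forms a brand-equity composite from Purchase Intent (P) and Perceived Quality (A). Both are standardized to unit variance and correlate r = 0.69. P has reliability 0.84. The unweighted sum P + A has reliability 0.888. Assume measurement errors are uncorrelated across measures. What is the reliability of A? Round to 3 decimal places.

0.781

Var(P+A) = 2 + 2·0.69 = 3.380.
True-score variance = ρ_P + ρ_A + 2·0.69, so 0.888 = (0.84 + ρ_A + 1.38) / 3.380.
ρ_A = 0.888·3.380 − 0.84 − 1.38 = 0.781.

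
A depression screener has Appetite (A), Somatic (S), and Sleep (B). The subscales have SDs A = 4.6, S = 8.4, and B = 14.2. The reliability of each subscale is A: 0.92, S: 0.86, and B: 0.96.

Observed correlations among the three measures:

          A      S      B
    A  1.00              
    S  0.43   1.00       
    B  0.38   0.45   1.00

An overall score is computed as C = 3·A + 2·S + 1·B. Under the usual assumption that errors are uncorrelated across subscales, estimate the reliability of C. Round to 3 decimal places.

0.949

Var(C) = 3²·4.6² + 2²·8.4² + 14.2² + 2·[6·4.6·8.4·0.43 + 3·4.6·14.2·0.38 + 2·8.4·14.2·0.45] = 674.32 + 563.016 = 1237.34.
Under uncorrelated errors the observed covariances equal the true-score covariances, so only the own-variance terms attenuate.
True-score variance = [3²·4.6²·0.92 + 2²·8.4²·0.86 + 14.2²·0.96] + 563.016 = 611.506 + 563.016 = 1174.52.
Reliability = 1174.52 / 1237.34 = 0.949.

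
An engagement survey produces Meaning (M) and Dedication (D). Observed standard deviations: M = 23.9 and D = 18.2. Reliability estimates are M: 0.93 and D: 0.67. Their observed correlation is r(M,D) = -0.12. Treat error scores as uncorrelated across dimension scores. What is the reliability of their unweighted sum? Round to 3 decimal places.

Var(M+D) = 23.9² + 18.2² + 2·[23.9·18.2·(-0.12)] = 902.45 − 104.395 = 798.055.
Because errors are independent across components, Cov(Tᵢ,Tⱼ) = Cov(Xᵢ,Xⱼ); the off-diagonal part of the true-score variance is the same as above.
True-score variance = [23.9²·0.93 + 18.2²·0.67] − 104.395 = 753.156 − 104.395 = 648.761.
Reliability = 648.761 / 798.055 = 0.813.

0.813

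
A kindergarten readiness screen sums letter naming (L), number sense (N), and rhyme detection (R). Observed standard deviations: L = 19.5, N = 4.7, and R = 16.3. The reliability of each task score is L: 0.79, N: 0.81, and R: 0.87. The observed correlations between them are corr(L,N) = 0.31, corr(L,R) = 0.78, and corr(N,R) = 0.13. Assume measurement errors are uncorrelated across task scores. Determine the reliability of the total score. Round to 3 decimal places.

Var(L+N+R) = 19.5² + 4.7² + 16.3² + 2·[19.5·4.7·0.31 + 19.5·16.3·0.78 + 4.7·16.3·0.13] = 668.03 + 572.588 = 1240.62.
Because errors are independent across components, Cov(Tᵢ,Tⱼ) = Cov(Xᵢ,Xⱼ); the off-diagonal part of the true-score variance is the same as above.
True-score variance = [19.5²·0.79 + 4.7²·0.81 + 16.3²·0.87] + 572.588 = 549.441 + 572.588 = 1122.03.
Reliability = 1122.03 / 1240.62 = 0.904.

0.904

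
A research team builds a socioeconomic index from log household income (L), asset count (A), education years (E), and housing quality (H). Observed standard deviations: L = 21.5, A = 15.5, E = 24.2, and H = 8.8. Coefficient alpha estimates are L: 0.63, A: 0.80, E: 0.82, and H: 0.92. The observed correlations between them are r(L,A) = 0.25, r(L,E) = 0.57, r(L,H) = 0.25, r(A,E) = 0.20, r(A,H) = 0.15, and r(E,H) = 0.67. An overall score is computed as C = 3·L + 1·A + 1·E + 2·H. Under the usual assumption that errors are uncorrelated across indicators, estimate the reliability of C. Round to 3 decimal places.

Var(C) = 3²·21.5² + 15.5² + 24.2² + 2²·8.8² + 2·[3·21.5·15.5·0.25 + 3·21.5·24.2·0.57 + 6·21.5·8.8·0.25 + 15.5·24.2·0.20 + 2·15.5·8.8·0.15 + 2·24.2·8.8·0.67] = 5295.9 + 3649.51 = 8945.41.
Because errors are independent across components, Cov(Tᵢ,Tⱼ) = Cov(Xᵢ,Xⱼ); the off-diagonal part of the true-score variance is the same as above.
True-score variance = [3²·21.5²·0.63 + 15.5²·0.80 + 24.2²·0.82 + 2²·8.8²·0.92] + 3649.51 = 3578.36 + 3649.51 = 7227.88.
Reliability = 7227.88 / 8945.41 = 0.808.

0.808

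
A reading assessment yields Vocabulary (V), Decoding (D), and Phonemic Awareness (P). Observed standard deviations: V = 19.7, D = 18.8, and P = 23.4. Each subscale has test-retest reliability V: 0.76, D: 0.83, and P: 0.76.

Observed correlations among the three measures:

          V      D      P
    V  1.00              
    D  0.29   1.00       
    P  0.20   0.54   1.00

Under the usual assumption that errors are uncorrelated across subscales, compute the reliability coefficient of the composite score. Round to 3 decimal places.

0.868

Var(V+D+P) = 19.7² + 18.8² + 23.4² + 2·[19.7·18.8·0.29 + 19.7·23.4·0.20 + 18.8·23.4·0.54] = 1289.09 + 874.314 = 2163.4.
Under uncorrelated errors the observed covariances equal the true-score covariances, so only the own-variance terms attenuate.
True-score variance = [19.7²·0.76 + 18.8²·0.83 + 23.4²·0.76] + 874.314 = 1004.45 + 874.314 = 1878.76.
Reliability = 1878.76 / 2163.4 = 0.868.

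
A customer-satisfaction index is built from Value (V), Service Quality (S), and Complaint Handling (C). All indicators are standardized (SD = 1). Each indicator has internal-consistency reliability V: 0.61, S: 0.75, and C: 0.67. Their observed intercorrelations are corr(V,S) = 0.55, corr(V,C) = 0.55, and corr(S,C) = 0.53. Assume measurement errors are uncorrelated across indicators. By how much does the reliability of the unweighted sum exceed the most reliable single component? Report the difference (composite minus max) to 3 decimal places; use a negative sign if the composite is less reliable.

0.095

Var(sum) = 3 + 3.26 = 6.26; true-score variance = 2.03 + 3.26 = 5.29; composite reliability = 0.8450.
Max component reliability = 0.7500.
Difference = 0.8450 − 0.7500 = 0.095.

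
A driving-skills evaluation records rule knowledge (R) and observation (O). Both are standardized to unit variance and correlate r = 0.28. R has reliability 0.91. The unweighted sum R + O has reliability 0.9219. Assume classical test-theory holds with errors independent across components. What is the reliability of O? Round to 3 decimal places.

0.890

Var(R+O) = 2 + 2·0.28 = 2.560.
True-score variance = ρ_R + ρ_O + 2·0.28, so 0.9219 = (0.91 + ρ_O + 0.56) / 2.560.
ρ_O = 0.9219·2.560 − 0.91 − 0.56 = 0.890.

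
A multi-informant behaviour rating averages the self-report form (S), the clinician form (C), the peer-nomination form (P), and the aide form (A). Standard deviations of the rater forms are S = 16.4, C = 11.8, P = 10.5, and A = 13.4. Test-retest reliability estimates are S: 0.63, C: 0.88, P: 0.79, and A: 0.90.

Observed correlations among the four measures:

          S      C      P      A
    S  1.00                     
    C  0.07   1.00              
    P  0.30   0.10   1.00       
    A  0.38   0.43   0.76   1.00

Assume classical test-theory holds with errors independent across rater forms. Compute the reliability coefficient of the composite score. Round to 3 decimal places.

Var(S+C+P+A) = 16.4² + 11.8² + 10.5² + 13.4² + 2·[16.4·11.8·0.07 + 16.4·10.5·0.30 + 16.4·13.4·0.38 + 11.8·10.5·0.10 + 11.8·13.4·0.43 + 10.5·13.4·0.76] = 698.01 + 672.058 = 1370.07.
Because errors are independent across components, Cov(Tᵢ,Tⱼ) = Cov(Xᵢ,Xⱼ); the off-diagonal part of the true-score variance is the same as above.
True-score variance = [16.4²·0.63 + 11.8²·0.88 + 10.5²·0.79 + 13.4²·0.90] + 672.058 = 540.678 + 672.058 = 1212.74.
Reliability = 1212.74 / 1370.07 = 0.885.

0.885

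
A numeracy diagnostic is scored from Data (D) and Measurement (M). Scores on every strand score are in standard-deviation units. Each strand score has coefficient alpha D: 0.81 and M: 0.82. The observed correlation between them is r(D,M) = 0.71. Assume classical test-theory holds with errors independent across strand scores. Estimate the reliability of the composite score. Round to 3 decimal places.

0.892

Var(D+M) = 2 + 2·[0.71] = 2 + 1.42 = 3.42.
Under uncorrelated errors the observed covariances equal the true-score covariances, so only the own-variance terms attenuate.
True-score variance = [0.81 + 0.82] + 1.42 = 1.63 + 1.42 = 3.05.
Reliability = 3.05 / 3.42 = 0.892.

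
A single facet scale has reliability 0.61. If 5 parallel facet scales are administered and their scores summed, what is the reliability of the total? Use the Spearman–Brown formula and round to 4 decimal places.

ρ_k = kρ / (1 + (k−1)ρ) = 5·0.61 / (1 + 4·0.61) = 3.050 / 3.440 = 0.8866.

0.8866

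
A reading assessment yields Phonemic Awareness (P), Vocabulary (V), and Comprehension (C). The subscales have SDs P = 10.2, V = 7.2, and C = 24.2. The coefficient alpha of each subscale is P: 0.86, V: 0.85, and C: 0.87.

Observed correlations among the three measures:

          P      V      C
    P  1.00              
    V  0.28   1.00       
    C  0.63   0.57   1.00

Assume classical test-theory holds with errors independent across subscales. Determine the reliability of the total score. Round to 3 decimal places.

Var(P+V+C) = 10.2² + 7.2² + 24.2² + 2·[10.2·7.2·0.28 + 10.2·24.2·0.63 + 7.2·24.2·0.57] = 741.52 + 550.778 = 1292.3.
Because errors are independent across components, Cov(Tᵢ,Tⱼ) = Cov(Xᵢ,Xⱼ); the off-diagonal part of the true-score variance is the same as above.
True-score variance = [10.2²·0.86 + 7.2²·0.85 + 24.2²·0.87] + 550.778 = 643.045 + 550.778 = 1193.82.
Reliability = 1193.82 / 1292.3 = 0.924.

0.924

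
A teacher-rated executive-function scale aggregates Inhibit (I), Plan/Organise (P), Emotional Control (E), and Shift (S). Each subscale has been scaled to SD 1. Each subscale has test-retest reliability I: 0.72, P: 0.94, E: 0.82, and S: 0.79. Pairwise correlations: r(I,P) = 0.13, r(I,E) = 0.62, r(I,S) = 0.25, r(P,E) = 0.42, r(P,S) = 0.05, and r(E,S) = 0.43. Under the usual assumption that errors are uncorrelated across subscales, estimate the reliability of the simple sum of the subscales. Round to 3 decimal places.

Var(I+P+E+S) = 4 + 2·[0.13 + 0.62 + 0.25 + 0.42 + 0.05 + 0.43] = 4 + 3.8 = 7.8.
With uncorrelated errors the cross-covariances are all true-score covariance, so they carry over unchanged; only the diagonal terms shrink to ρᵢσᵢ².
True-score variance = [0.72 + 0.94 + 0.82 + 0.79] + 3.8 = 3.27 + 3.8 = 7.07.
Reliability = 7.07 / 7.8 = 0.906.

0.906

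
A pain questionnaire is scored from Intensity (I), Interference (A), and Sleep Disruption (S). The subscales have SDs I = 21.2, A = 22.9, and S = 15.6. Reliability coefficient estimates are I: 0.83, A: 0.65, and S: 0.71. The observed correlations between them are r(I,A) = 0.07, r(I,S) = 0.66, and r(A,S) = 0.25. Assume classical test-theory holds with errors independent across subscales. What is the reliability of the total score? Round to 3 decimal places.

Var(I+A+S) = 21.2² + 22.9² + 15.6² + 2·[21.2·22.9·0.07 + 21.2·15.6·0.66 + 22.9·15.6·0.25] = 1217.21 + 683.138 = 1900.35.
With uncorrelated errors the cross-covariances are all true-score covariance, so they carry over unchanged; only the diagonal terms shrink to ρᵢσᵢ².
True-score variance = [21.2²·0.83 + 22.9²·0.65 + 15.6²·0.71] + 683.138 = 886.687 + 683.138 = 1569.82.
Reliability = 1569.82 / 1900.35 = 0.826.

0.826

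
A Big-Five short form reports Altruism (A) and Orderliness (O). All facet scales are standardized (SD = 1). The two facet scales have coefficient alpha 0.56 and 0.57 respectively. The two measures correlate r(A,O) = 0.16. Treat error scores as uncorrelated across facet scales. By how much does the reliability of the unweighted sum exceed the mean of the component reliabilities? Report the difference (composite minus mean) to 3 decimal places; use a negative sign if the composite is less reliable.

Var(sum) = 2 + 0.32 = 2.32; true-score variance = 1.13 + 0.32 = 1.45; composite reliability = 0.6250.
Mean component reliability = 0.5650.
Difference = 0.6250 − 0.5650 = 0.060.

0.060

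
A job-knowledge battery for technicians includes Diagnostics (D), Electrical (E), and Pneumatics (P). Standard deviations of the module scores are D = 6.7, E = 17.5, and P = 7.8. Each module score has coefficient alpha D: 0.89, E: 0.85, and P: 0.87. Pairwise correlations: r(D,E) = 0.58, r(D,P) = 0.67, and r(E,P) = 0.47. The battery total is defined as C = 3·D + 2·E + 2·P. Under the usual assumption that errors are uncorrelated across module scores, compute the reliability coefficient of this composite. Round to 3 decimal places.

Var(C) = 3²·6.7² + 2²·17.5² + 2²·7.8² + 2·[6·6.7·17.5·0.58 + 6·6.7·7.8·0.67 + 4·17.5·7.8·0.47] = 1872.37 + 1749.47 = 3621.84.
With uncorrelated errors the cross-covariances are all true-score covariance, so they carry over unchanged; only the diagonal terms shrink to ρᵢσᵢ².
True-score variance = [3²·6.7²·0.89 + 2²·17.5²·0.85 + 2²·7.8²·0.87] + 1749.47 = 1612.54 + 1749.47 = 3362.01.
Reliability = 3362.01 / 3621.84 = 0.928.

0.928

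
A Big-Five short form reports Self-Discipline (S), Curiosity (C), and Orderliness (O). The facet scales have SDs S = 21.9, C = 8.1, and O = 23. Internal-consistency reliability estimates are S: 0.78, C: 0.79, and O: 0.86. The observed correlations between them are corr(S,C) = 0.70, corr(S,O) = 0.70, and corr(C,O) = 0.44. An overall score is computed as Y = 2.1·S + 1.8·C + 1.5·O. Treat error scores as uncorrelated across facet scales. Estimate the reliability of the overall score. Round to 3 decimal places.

Var(Y) = 2.1²·21.9² + 1.8²·8.1² + 1.5²·23² + 2·[3.78·21.9·8.1·0.70 + 3.15·21.9·23·0.70 + 2.7·8.1·23·0.44] = 3517.91 + 3602.71 = 7120.62.
Because errors are independent across components, Cov(Tᵢ,Tⱼ) = Cov(Xᵢ,Xⱼ); the off-diagonal part of the true-score variance is the same as above.
True-score variance = [2.1²·21.9²·0.78 + 1.8²·8.1²·0.79 + 1.5²·23²·0.86] + 3602.71 = 2841.31 + 3602.71 = 6444.03.
Reliability = 6444.03 / 7120.62 = 0.905.

0.905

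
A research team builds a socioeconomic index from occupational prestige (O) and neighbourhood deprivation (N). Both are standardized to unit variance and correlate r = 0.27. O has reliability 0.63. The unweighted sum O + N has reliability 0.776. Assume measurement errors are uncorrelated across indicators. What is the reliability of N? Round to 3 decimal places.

Var(O+N) = 2 + 2·0.27 = 2.540.
True-score variance = ρ_O + ρ_N + 2·0.27, so 0.776 = (0.63 + ρ_N + 0.54) / 2.540.
ρ_N = 0.776·2.540 − 0.63 − 0.54 = 0.801.

0.801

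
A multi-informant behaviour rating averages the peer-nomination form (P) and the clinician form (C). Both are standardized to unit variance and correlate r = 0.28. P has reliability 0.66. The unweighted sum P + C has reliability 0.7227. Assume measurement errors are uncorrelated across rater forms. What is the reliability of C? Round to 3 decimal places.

0.630

Var(P+C) = 2 + 2·0.28 = 2.560.
True-score variance = ρ_P + ρ_C + 2·0.28, so 0.7227 = (0.66 + ρ_C + 0.56) / 2.560.
ρ_C = 0.7227·2.560 − 0.66 − 0.56 = 0.630.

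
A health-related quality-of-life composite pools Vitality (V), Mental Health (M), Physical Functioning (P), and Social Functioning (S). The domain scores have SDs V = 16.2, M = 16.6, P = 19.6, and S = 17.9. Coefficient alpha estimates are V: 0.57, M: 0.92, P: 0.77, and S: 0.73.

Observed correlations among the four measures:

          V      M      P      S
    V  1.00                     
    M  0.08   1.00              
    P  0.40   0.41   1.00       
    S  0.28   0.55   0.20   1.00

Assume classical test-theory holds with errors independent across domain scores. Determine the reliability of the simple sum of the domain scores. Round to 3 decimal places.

Var(V+M+P+S) = 16.2² + 16.6² + 19.6² + 17.9² + 2·[16.2·16.6·0.08 + 16.2·19.6·0.40 + 16.2·17.9·0.28 + 16.6·19.6·0.41 + 16.6·17.9·0.55 + 19.6·17.9·0.20] = 1242.57 + 1193.42 = 2435.99.
Because errors are independent across components, Cov(Tᵢ,Tⱼ) = Cov(Xᵢ,Xⱼ); the off-diagonal part of the true-score variance is the same as above.
True-score variance = [16.2²·0.57 + 16.6²·0.92 + 19.6²·0.77 + 17.9²·0.73] + 1193.42 = 932.809 + 1193.42 = 2126.23.
Reliability = 2126.23 / 2435.99 = 0.873.

0.873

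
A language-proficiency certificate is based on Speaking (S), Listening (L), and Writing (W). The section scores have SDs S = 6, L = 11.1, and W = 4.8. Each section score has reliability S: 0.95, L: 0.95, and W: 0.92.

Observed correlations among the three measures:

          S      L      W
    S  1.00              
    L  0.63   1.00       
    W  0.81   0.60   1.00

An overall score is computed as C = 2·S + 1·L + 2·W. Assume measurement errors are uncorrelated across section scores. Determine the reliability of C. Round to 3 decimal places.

Var(C) = 2²·6² + 11.1² + 2²·4.8² + 2·[2·6·11.1·0.63 + 4·6·4.8·0.81 + 2·11.1·4.8·0.60] = 359.37 + 482.328 = 841.698.
With uncorrelated errors the cross-covariances are all true-score covariance, so they carry over unchanged; only the diagonal terms shrink to ρᵢσᵢ².
True-score variance = [2²·6²·0.95 + 11.1²·0.95 + 2²·4.8²·0.92] + 482.328 = 338.637 + 482.328 = 820.965.
Reliability = 820.965 / 841.698 = 0.975.

0.975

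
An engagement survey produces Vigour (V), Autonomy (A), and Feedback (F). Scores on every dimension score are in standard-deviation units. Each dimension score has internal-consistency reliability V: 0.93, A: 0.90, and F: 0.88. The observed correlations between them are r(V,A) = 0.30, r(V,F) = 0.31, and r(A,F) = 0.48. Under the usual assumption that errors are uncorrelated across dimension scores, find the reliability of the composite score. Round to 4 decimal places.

0.9440

Var(V+A+F) = 3 + 2·[0.30 + 0.31 + 0.48] = 3 + 2.18 = 5.18.
With uncorrelated errors the cross-covariances are all true-score covariance, so they carry over unchanged; only the diagonal terms shrink to ρᵢσᵢ².
True-score variance = [0.93 + 0.90 + 0.88] + 2.18 = 2.71 + 2.18 = 4.89.
Reliability = 4.89 / 5.18 = 0.9440.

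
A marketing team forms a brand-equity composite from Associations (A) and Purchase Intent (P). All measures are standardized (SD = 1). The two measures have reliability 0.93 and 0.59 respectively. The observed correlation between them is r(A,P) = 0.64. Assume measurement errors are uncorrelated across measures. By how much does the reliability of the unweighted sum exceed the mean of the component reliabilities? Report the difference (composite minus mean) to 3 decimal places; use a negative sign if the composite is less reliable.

0.094

Var(sum) = 2 + 1.28 = 3.28; true-score variance = 1.52 + 1.28 = 2.8; composite reliability = 0.8537.
Mean component reliability = 0.7600.
Difference = 0.8537 − 0.7600 = 0.094.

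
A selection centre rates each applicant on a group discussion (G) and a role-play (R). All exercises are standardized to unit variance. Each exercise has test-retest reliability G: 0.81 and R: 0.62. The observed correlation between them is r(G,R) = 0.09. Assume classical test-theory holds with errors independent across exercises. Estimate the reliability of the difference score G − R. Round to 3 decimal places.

0.687

Var(G−R) = 1 + 1 − 2·0.09 = 2 − 0.18 = 1.82.
Under uncorrelated errors the observed covariances equal the true-score covariances, so only the own-variance terms attenuate.
True-score variance = [0.81 + 0.62] − 0.18 = 1.43 − 0.18 = 1.25.
Reliability = 1.25 / 1.82 = 0.687.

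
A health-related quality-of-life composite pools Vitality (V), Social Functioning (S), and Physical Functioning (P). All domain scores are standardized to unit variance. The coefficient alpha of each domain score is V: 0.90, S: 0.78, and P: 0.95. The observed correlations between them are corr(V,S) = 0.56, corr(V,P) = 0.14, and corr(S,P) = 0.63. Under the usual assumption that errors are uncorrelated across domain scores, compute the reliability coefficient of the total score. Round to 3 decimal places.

Var(V+S+P) = 3 + 2·[0.56 + 0.14 + 0.63] = 3 + 2.66 = 5.66.
With uncorrelated errors the cross-covariances are all true-score covariance, so they carry over unchanged; only the diagonal terms shrink to ρᵢσᵢ².
True-score variance = [0.90 + 0.78 + 0.95] + 2.66 = 2.63 + 2.66 = 5.29.
Reliability = 5.29 / 5.66 = 0.935.

0.935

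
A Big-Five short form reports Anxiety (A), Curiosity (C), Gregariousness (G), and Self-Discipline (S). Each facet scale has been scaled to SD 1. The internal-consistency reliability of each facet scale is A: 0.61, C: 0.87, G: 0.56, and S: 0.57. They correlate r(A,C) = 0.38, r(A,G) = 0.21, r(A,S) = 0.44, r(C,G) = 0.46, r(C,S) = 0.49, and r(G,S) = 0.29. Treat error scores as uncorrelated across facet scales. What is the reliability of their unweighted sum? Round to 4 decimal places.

0.8372

Var(A+C+G+S) = 4 + 2·[0.38 + 0.21 + 0.44 + 0.46 + 0.49 + 0.29] = 4 + 4.54 = 8.54.
Under uncorrelated errors the observed covariances equal the true-score covariances, so only the own-variance terms attenuate.
True-score variance = [0.61 + 0.87 + 0.56 + 0.57] + 4.54 = 2.61 + 4.54 = 7.15.
Reliability = 7.15 / 8.54 = 0.8372.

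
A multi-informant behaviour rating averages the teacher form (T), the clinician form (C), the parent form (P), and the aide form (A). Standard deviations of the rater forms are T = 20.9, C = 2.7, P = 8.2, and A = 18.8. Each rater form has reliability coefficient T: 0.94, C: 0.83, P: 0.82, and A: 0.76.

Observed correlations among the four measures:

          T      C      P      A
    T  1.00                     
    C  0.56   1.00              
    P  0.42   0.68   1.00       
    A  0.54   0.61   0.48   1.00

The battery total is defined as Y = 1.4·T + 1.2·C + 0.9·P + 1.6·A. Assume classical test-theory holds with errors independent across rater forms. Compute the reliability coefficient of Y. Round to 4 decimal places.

Var(Y) = 1.4²·20.9² + 1.2²·2.7² + 0.9²·8.2² + 1.6²·18.8² + 2·[1.68·20.9·2.7·0.56 + 1.26·20.9·8.2·0.42 + 2.24·20.9·18.8·0.54 + 1.08·2.7·8.2·0.68 + 1.92·2.7·18.8·0.61 + 1.44·8.2·18.8·0.48] = 1825.92 + 1602.65 = 3428.57.
With uncorrelated errors the cross-covariances are all true-score covariance, so they carry over unchanged; only the diagonal terms shrink to ρᵢσᵢ².
True-score variance = [1.4²·20.9²·0.94 + 1.2²·2.7²·0.83 + 0.9²·8.2²·0.82 + 1.6²·18.8²·0.76] + 1602.65 = 1545.81 + 1602.65 = 3148.46.
Reliability = 3148.46 / 3428.57 = 0.9183.

0.9183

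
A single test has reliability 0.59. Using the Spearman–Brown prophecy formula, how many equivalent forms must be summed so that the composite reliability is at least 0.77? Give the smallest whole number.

k ≥ ρ*(1−ρ₁)/(ρ₁(1−ρ*)) = 0.77·0.41 / (0.59·0.23) = 2.326.
Smallest integer k = 3.

3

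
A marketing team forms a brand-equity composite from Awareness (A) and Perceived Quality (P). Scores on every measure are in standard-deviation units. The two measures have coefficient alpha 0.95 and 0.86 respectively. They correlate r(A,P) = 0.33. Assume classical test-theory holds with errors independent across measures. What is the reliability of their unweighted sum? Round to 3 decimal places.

0.929

Var(A+P) = 2 + 2·[0.33] = 2 + 0.66 = 2.66.
Under uncorrelated errors the observed covariances equal the true-score covariances, so only the own-variance terms attenuate.
True-score variance = [0.95 + 0.86] + 0.66 = 1.81 + 0.66 = 2.47.
Reliability = 2.47 / 2.66 = 0.929.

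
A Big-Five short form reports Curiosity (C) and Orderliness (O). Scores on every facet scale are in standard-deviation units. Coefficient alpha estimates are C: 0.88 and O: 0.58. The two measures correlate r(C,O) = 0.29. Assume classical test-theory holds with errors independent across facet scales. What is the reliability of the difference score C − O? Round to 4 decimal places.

0.6197

Var(C−O) = 1 + 1 − 2·0.29 = 2 − 0.58 = 1.42.
With uncorrelated errors the cross-covariances are all true-score covariance, so they carry over unchanged; only the diagonal terms shrink to ρᵢσᵢ².
True-score variance = [0.88 + 0.58] − 0.58 = 1.46 − 0.58 = 0.88.
Reliability = 0.88 / 1.42 = 0.6197.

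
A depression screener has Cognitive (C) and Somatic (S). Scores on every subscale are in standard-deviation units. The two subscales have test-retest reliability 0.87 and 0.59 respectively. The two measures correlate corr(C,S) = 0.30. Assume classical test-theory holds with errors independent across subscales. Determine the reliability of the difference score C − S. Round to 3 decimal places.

0.614

Var(C−S) = 1 + 1 − 2·0.30 = 2 − 0.6 = 1.4.
Under uncorrelated errors the observed covariances equal the true-score covariances, so only the own-variance terms attenuate.
True-score variance = [0.87 + 0.59] − 0.6 = 1.46 − 0.6 = 0.86.
Reliability = 0.86 / 1.4 = 0.614.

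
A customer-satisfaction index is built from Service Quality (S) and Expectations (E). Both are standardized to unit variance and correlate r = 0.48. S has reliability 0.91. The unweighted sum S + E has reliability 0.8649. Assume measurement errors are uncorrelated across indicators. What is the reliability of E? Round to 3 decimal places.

0.690

Var(S+E) = 2 + 2·0.48 = 2.960.
True-score variance = ρ_S + ρ_E + 2·0.48, so 0.8649 = (0.91 + ρ_E + 0.96) / 2.960.
ρ_E = 0.8649·2.960 − 0.91 − 0.96 = 0.690.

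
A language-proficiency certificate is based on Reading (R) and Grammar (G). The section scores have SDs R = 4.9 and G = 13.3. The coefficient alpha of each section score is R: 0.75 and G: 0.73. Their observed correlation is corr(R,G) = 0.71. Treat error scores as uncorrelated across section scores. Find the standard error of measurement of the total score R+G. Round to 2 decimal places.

7.33

Var(total) = 200.9 + 92.5414 = 293.441.
True-score variance = 147.137 + 92.5414 = 239.679, so reliability = 0.8168.
Error variance = 293.441 − 239.679 = 53.7628; SEM = √53.7628 = 7.33.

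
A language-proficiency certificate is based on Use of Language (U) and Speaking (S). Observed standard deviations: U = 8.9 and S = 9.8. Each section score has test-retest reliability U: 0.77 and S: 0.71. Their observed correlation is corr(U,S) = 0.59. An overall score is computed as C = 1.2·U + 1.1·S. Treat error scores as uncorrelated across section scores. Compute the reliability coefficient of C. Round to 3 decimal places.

Var(C) = 1.2²·8.9² + 1.1²·9.8² + 2·[1.32·8.9·9.8·0.59] = 230.271 + 135.854 = 366.125.
Under uncorrelated errors the observed covariances equal the true-score covariances, so only the own-variance terms attenuate.
True-score variance = [1.2²·8.9²·0.77 + 1.1²·9.8²·0.71] + 135.854 = 170.336 + 135.854 = 306.19.
Reliability = 306.19 / 366.125 = 0.836.

0.836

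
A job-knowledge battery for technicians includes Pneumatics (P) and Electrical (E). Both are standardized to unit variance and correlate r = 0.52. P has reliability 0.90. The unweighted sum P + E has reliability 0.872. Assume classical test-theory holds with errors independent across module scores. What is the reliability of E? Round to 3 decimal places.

Var(P+E) = 2 + 2·0.52 = 3.040.
True-score variance = ρ_P + ρ_E + 2·0.52, so 0.872 = (0.90 + ρ_E + 1.04) / 3.040.
ρ_E = 0.872·3.040 − 0.90 − 1.04 = 0.711.

0.711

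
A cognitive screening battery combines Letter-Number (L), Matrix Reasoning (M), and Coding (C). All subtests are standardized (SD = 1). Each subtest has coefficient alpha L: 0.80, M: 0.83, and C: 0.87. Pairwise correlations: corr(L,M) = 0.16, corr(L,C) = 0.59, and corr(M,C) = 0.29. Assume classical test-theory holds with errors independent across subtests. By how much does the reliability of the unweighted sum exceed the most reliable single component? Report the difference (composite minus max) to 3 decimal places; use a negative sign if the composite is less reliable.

0.032

Var(sum) = 3 + 2.08 = 5.08; true-score variance = 2.5 + 2.08 = 4.58; composite reliability = 0.9016.
Max component reliability = 0.8700.
Difference = 0.9016 − 0.8700 = 0.032.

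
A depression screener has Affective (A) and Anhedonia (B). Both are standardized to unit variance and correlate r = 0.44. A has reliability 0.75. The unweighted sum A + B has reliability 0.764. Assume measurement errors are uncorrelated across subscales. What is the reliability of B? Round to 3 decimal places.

Var(A+B) = 2 + 2·0.44 = 2.880.
True-score variance = ρ_A + ρ_B + 2·0.44, so 0.764 = (0.75 + ρ_B + 0.88) / 2.880.
ρ_B = 0.764·2.880 − 0.75 − 0.88 = 0.570.

0.570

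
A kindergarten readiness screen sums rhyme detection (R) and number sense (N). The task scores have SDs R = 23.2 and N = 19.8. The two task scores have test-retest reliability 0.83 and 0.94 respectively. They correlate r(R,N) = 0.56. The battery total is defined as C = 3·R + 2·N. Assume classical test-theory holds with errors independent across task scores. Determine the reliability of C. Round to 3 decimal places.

0.903

Var(C) = 3²·23.2² + 2²·19.8² + 2·[6·23.2·19.8·0.56] = 6412.32 + 3086.9 = 9499.22.
Because errors are independent across components, Cov(Tᵢ,Tⱼ) = Cov(Xᵢ,Xⱼ); the off-diagonal part of the true-score variance is the same as above.
True-score variance = [3²·23.2²·0.83 + 2²·19.8²·0.94] + 3086.9 = 5494.72 + 3086.9 = 8581.62.
Reliability = 8581.62 / 9499.22 = 0.903.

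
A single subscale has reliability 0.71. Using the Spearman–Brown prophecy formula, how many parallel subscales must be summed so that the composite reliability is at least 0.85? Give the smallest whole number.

3

k ≥ ρ*(1−ρ₁)/(ρ₁(1−ρ*)) = 0.85·0.29 / (0.71·0.15) = 2.315.
Smallest integer k = 3.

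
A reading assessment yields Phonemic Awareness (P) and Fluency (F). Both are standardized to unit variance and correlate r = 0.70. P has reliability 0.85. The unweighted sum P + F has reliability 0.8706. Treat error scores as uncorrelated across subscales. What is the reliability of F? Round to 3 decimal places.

0.710

Var(P+F) = 2 + 2·0.70 = 3.400.
True-score variance = ρ_P + ρ_F + 2·0.70, so 0.8706 = (0.85 + ρ_F + 1.40) / 3.400.
ρ_F = 0.8706·3.400 − 0.85 − 1.40 = 0.710.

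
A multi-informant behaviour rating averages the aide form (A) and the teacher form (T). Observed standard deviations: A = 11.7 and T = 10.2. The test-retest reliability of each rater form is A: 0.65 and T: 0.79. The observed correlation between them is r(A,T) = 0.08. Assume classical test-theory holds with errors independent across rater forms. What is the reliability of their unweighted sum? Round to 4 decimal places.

Var(A+T) = 11.7² + 10.2² + 2·[11.7·10.2·0.08] = 240.93 + 19.0944 = 260.024.
Because errors are independent across components, Cov(Tᵢ,Tⱼ) = Cov(Xᵢ,Xⱼ); the off-diagonal part of the true-score variance is the same as above.
True-score variance = [11.7²·0.65 + 10.2²·0.79] + 19.0944 = 171.17 + 19.0944 = 190.264.
Reliability = 190.264 / 260.024 = 0.7317.

0.7317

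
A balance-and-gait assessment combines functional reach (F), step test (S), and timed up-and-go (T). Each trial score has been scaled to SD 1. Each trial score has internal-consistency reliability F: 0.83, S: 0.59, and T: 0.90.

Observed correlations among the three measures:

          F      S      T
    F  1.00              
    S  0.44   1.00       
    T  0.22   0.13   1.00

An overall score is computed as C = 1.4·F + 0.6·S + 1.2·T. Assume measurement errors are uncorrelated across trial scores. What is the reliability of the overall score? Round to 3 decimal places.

0.885

Var(C) = 1.4² + 0.6² + 1.2² + 2·[0.84·0.44 + 1.68·0.22 + 0.72·0.13] = 3.76 + 1.6656 = 5.4256.
With uncorrelated errors the cross-covariances are all true-score covariance, so they carry over unchanged; only the diagonal terms shrink to ρᵢσᵢ².
True-score variance = [1.4²·0.83 + 0.6²·0.59 + 1.2²·0.90] + 1.6656 = 3.1352 + 1.6656 = 4.8008.
Reliability = 4.8008 / 5.4256 = 0.885.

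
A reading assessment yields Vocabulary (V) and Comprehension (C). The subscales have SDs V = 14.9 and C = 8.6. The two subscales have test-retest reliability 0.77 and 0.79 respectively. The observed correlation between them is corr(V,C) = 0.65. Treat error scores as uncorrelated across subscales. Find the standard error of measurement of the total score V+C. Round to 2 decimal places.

8.16

Var(total) = 295.97 + 166.582 = 462.552.
True-score variance = 229.376 + 166.582 = 395.958, so reliability = 0.8560.
Error variance = 462.552 − 395.958 = 66.5939; SEM = √66.5939 = 8.16.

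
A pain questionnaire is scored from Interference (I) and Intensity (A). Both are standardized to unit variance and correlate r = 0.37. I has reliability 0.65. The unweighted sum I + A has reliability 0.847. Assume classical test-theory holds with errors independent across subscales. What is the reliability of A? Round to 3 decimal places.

0.931

Var(I+A) = 2 + 2·0.37 = 2.740.
True-score variance = ρ_I + ρ_A + 2·0.37, so 0.847 = (0.65 + ρ_A + 0.74) / 2.740.
ρ_A = 0.847·2.740 − 0.65 − 0.74 = 0.931.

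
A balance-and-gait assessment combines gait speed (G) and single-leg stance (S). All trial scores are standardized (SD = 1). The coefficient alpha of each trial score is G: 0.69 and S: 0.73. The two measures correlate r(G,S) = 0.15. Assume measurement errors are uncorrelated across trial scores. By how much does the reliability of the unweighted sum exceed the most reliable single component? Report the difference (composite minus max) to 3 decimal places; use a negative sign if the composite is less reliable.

Var(sum) = 2 + 0.3 = 2.3; true-score variance = 1.42 + 0.3 = 1.72; composite reliability = 0.7478.
Max component reliability = 0.7300.
Difference = 0.7478 − 0.7300 = 0.018.

0.018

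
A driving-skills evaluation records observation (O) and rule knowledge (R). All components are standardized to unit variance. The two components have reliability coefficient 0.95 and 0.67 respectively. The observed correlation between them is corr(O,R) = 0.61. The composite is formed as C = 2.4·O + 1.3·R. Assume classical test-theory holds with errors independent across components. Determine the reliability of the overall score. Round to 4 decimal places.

Var(C) = 2.4² + 1.3² + 2·[3.12·0.61] = 7.45 + 3.8064 = 11.2564.
With uncorrelated errors the cross-covariances are all true-score covariance, so they carry over unchanged; only the diagonal terms shrink to ρᵢσᵢ².
True-score variance = [2.4²·0.95 + 1.3²·0.67] + 3.8064 = 6.6043 + 3.8064 = 10.4107.
Reliability = 10.4107 / 11.2564 = 0.9249.

0.9249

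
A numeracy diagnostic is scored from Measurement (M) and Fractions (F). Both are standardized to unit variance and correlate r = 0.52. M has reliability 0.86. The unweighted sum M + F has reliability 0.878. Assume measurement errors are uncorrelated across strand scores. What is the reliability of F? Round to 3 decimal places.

0.769

Var(M+F) = 2 + 2·0.52 = 3.040.
True-score variance = ρ_M + ρ_F + 2·0.52, so 0.878 = (0.86 + ρ_F + 1.04) / 3.040.
ρ_F = 0.878·3.040 − 0.86 − 1.04 = 0.769.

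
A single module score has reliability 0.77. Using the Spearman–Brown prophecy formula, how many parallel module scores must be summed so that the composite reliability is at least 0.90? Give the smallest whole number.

k ≥ ρ*(1−ρ₁)/(ρ₁(1−ρ*)) = 0.90·0.23 / (0.77·0.10) = 2.688.
Smallest integer k = 3.

3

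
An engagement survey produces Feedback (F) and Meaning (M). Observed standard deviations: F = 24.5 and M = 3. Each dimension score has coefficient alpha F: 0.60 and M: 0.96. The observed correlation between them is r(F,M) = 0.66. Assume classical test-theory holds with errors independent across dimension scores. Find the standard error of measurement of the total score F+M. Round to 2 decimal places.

15.51

Var(total) = 609.25 + 97.02 = 706.27.
True-score variance = 368.79 + 97.02 = 465.81, so reliability = 0.6595.
Error variance = 706.27 − 465.81 = 240.46; SEM = √240.46 = 15.51.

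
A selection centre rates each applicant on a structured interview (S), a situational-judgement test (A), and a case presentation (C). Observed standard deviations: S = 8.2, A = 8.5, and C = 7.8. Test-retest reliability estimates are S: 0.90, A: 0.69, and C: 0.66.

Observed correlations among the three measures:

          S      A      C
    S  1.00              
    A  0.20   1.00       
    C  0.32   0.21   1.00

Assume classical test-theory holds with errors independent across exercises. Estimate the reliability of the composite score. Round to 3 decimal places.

0.832

Var(S+A+C) = 8.2² + 8.5² + 7.8² + 2·[8.2·8.5·0.20 + 8.2·7.8·0.32 + 8.5·7.8·0.21] = 200.33 + 96.6604 = 296.99.
Because errors are independent across components, Cov(Tᵢ,Tⱼ) = Cov(Xᵢ,Xⱼ); the off-diagonal part of the true-score variance is the same as above.
True-score variance = [8.2²·0.90 + 8.5²·0.69 + 7.8²·0.66] + 96.6604 = 150.523 + 96.6604 = 247.183.
Reliability = 247.183 / 296.99 = 0.832.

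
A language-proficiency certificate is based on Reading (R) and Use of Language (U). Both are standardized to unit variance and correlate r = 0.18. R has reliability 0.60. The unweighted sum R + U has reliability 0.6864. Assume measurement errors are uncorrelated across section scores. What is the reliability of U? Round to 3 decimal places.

0.660

Var(R+U) = 2 + 2·0.18 = 2.360.
True-score variance = ρ_R + ρ_U + 2·0.18, so 0.6864 = (0.60 + ρ_U + 0.36) / 2.360.
ρ_U = 0.6864·2.360 − 0.60 − 0.36 = 0.660.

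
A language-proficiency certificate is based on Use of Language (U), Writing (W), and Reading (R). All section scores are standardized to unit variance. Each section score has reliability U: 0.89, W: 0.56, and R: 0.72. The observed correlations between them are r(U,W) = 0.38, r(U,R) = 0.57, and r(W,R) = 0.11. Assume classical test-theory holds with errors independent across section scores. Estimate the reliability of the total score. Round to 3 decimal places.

Var(U+W+R) = 3 + 2·[0.38 + 0.57 + 0.11] = 3 + 2.12 = 5.12.
Under uncorrelated errors the observed covariances equal the true-score covariances, so only the own-variance terms attenuate.
True-score variance = [0.89 + 0.56 + 0.72] + 2.12 = 2.17 + 2.12 = 4.29.
Reliability = 4.29 / 5.12 = 0.838.

0.838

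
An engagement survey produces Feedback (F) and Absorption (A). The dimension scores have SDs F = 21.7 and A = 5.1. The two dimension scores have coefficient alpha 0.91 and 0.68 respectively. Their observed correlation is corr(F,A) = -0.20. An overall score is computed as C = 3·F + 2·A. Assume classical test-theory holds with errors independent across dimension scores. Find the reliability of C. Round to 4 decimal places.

0.8983

Var(C) = 3²·21.7² + 2²·5.1² + 2·[6·21.7·5.1·(-0.20)] = 4342.05 − 265.608 = 4076.44.
Under uncorrelated errors the observed covariances equal the true-score covariances, so only the own-variance terms attenuate.
True-score variance = [3²·21.7²·0.91 + 2²·5.1²·0.68] − 265.608 = 3927.34 − 265.608 = 3661.73.
Reliability = 3661.73 / 4076.44 = 0.8983.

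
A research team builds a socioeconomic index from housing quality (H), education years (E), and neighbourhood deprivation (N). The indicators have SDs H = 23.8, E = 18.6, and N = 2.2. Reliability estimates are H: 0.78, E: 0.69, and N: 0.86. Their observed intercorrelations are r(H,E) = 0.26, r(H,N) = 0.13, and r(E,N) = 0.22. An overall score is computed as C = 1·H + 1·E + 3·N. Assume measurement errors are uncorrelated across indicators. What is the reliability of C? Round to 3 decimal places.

0.814

Var(C) = 23.8² + 18.6² + 3²·2.2² + 2·[23.8·18.6·0.26 + 3·23.8·2.2·0.13 + 3·18.6·2.2·0.22] = 955.96 + 325.049 = 1281.01.
Under uncorrelated errors the observed covariances equal the true-score covariances, so only the own-variance terms attenuate.
True-score variance = [23.8²·0.78 + 18.6²·0.69 + 3²·2.2²·0.86] + 325.049 = 717.997 + 325.049 = 1043.05.
Reliability = 1043.05 / 1281.01 = 0.814.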